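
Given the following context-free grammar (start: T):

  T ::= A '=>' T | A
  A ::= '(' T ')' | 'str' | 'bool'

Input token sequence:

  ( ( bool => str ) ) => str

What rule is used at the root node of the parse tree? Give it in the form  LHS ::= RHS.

T ::= A '=>' T

[T [A ( [T [A ( [T [A bool] => [T [A str]]] )]] )] => [T [A str]]]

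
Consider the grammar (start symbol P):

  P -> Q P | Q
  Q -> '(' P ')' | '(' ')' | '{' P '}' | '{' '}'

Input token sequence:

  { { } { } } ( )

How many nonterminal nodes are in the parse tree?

8

[P [Q { [P [Q { }] [P [Q { }]]] }] [P [Q ( )]]]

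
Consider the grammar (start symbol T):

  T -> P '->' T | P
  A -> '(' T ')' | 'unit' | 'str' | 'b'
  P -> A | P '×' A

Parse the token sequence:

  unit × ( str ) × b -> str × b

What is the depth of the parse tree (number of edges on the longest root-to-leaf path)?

[T [P [P [P [A unit]] × [A ( [T [P [A str]]] )]] × [A b]] -> [T [P [P [A str]] × [A b]]]]

7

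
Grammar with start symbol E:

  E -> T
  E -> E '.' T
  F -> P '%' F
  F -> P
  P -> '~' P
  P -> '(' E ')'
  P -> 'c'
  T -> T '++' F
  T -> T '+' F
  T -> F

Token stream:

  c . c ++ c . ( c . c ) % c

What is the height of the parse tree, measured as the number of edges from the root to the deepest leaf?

9

[E [E [E [T [F [P c]]]] . [T [T [F [P c]]] ++ [F [P c]]]] . [T [F [P ( [E [E [T [F [P c]]]] . [T [F [P c]]]] )] % [F [P c]]]]]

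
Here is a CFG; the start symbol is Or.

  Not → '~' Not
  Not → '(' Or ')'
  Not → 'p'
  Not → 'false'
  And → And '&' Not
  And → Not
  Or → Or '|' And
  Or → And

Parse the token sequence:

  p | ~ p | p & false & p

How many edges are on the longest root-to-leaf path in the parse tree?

5

[Or [Or [Or [And [Not p]]] | [And [Not ~ [Not p]]]] | [And [And [And [Not p]] & [Not false]] & [Not p]]]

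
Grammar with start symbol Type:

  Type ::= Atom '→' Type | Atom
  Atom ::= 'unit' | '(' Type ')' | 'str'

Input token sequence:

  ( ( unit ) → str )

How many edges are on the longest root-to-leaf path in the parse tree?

[Type [Atom ( [Type [Atom ( [Type [Atom unit]] )] → [Type [Atom str]]] )]]

6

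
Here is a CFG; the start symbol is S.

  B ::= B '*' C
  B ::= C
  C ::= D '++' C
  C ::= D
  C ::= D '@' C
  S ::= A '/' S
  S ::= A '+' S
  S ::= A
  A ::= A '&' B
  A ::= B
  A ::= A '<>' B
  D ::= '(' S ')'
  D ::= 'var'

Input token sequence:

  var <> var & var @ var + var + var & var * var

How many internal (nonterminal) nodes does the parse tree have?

[S [A [A [A [B [C [D var]]]] <> [B [C [D var]]]] & [B [C [D var] @ [C [D var]]]]] + [S [A [B [C [D var]]]] + [S [A [A [B [C [D var]]]] & [B [B [C [D var]]] * [C [D var]]]]]]]

32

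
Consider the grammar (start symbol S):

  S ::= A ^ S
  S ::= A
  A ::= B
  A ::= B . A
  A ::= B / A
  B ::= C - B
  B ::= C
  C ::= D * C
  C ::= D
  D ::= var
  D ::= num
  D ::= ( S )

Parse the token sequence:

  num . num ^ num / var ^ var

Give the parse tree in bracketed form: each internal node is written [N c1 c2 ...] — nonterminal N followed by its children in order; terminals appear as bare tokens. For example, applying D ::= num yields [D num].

S
A ^ S
B . A ^ S
C . A ^ S
D . A ^ S
num . A ^ S
num . B ^ S
num . C ^ S
num . D ^ S
num . num ^ S
num . num ^ A ^ S
num . num ^ B / A ^ S
num . num ^ C / A ^ S
num . num ^ D / A ^ S
num . num ^ num / A ^ S
num . num ^ num / B ^ S
num . num ^ num / C ^ S
num . num ^ num / D ^ S
num . num ^ num / var ^ S
num . num ^ num / var ^ A
num . num ^ num / var ^ B
num . num ^ num / var ^ C
num . num ^ num / var ^ D
num . num ^ num / var ^ var

[S [A [B [C [D num]]] . [A [B [C [D num]]]]] ^ [S [A [B [C [D num]]] / [A [B [C [D var]]]]] ^ [S [A [B [C [D var]]]]]]]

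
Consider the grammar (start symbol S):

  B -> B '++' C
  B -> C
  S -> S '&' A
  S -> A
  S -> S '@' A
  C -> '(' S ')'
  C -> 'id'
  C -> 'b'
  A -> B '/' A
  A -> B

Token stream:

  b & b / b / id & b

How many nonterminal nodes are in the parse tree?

[S [S [S [A [B [C b]]]] & [A [B [C b]] / [A [B [C b]] / [A [B [C id]]]]]] & [A [B [C b]]]]

18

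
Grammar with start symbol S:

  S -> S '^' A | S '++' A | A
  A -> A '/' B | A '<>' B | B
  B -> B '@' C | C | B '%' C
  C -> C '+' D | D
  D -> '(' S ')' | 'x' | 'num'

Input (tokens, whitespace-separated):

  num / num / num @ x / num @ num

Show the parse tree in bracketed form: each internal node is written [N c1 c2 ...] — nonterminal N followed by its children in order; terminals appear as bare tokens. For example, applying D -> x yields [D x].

[S [A [A [A [A [B [C [D num]]]] / [B [C [D num]]]] / [B [B [C [D num]]] @ [C [D x]]]] / [B [B [C [D num]]] @ [C [D num]]]]]

S
A
A / B
A / B / B
A / B / B / B
B / B / B / B
C / B / B / B
D / B / B / B
num / B / B / B
num / C / B / B
num / D / B / B
num / num / B / B
num / num / B @ C / B
num / num / C @ C / B
num / num / D @ C / B
num / num / num @ C / B
num / num / num @ D / B
num / num / num @ x / B
num / num / num @ x / B @ C
num / num / num @ x / C @ C
num / num / num @ x / D @ C
num / num / num @ x / num @ C
num / num / num @ x / num @ D
num / num / num @ x / num @ num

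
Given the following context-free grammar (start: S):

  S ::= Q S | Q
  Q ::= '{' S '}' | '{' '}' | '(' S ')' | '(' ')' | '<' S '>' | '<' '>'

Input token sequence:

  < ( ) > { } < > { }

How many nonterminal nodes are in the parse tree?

10

[S [Q < [S [Q ( )]] >] [S [Q { }] [S [Q < >] [S [Q { }]]]]]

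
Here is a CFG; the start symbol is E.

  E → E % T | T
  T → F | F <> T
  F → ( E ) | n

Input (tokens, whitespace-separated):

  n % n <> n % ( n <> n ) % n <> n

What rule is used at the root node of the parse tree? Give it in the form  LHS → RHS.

[E [E [E [E [T [F n]]] % [T [F n] <> [T [F n]]]] % [T [F ( [E [T [F n] <> [T [F n]]]] )]]] % [T [F n] <> [T [F n]]]]

E → E % T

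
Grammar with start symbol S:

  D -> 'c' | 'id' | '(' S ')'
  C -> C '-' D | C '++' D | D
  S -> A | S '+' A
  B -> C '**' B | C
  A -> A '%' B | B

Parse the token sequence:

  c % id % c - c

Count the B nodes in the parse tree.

[S [A [A [A [B [C [D c]]]] % [B [C [D id]]]] % [B [C [C [D c]] - [D c]]]]]

3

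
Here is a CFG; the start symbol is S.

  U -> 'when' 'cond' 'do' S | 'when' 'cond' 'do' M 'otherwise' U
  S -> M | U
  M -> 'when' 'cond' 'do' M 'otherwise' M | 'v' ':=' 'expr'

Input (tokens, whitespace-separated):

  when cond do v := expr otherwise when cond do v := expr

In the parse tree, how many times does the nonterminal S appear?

[S [U when cond do [M v := expr] otherwise [U when cond do [S [M v := expr]]]]]

2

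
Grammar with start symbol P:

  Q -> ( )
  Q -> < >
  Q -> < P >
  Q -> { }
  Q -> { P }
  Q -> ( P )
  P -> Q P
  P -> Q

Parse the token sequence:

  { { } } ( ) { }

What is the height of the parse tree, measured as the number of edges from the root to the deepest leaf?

[P [Q { [P [Q { }]] }] [P [Q ( )] [P [Q { }]]]]

4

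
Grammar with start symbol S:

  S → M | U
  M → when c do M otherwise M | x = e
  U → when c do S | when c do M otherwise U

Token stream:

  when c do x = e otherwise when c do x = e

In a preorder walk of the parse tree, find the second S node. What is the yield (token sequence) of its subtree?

x = e

[S [U when c do [M x = e] otherwise [U when c do [S [M x = e]]]]]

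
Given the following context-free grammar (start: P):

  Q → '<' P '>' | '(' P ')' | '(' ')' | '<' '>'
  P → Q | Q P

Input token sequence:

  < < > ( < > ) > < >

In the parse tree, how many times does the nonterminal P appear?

[P [Q < [P [Q < >] [P [Q ( [P [Q < >]] )]]] >] [P [Q < >]]]

5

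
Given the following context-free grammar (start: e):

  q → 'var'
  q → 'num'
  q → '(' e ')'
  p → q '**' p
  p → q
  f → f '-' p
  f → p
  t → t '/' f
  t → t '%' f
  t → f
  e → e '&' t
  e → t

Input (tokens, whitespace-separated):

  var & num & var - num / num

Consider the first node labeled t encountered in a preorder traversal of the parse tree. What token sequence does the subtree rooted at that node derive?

var

[e [e [e [t [f [p [q var]]]]] & [t [f [p [q num]]]]] & [t [t [f [f [p [q var]]] - [p [q num]]]] / [f [p [q num]]]]]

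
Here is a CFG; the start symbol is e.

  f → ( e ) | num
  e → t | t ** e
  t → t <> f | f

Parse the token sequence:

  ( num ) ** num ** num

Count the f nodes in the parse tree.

4

[e [t [f ( [e [t [f num]]] )]] ** [e [t [f num]] ** [e [t [f num]]]]]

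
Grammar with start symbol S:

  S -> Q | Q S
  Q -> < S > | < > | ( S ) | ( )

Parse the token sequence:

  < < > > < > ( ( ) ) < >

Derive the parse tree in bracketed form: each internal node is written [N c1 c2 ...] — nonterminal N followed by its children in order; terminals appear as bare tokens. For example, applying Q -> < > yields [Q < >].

[S [Q < [S [Q < >]] >] [S [Q < >] [S [Q ( [S [Q ( )]] )] [S [Q < >]]]]]

S
Q S
< S > S
< Q > S
< < > > S
< < > > Q S
< < > > < > S
< < > > < > Q S
< < > > < > ( S ) S
< < > > < > ( Q ) S
< < > > < > ( ( ) ) S
< < > > < > ( ( ) ) Q
< < > > < > ( ( ) ) < >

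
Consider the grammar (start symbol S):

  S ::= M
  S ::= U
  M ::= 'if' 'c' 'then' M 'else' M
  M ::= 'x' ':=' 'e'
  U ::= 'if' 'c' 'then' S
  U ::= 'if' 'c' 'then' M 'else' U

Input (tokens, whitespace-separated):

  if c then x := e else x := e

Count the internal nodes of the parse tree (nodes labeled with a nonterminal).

4

[S [M if c then [M x := e] else [M x := e]]]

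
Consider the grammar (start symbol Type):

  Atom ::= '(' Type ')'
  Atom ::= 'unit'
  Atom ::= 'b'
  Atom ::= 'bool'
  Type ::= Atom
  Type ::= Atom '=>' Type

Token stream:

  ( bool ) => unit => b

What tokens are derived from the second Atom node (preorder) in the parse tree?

bool

[Type [Atom ( [Type [Atom bool]] )] => [Type [Atom unit] => [Type [Atom b]]]]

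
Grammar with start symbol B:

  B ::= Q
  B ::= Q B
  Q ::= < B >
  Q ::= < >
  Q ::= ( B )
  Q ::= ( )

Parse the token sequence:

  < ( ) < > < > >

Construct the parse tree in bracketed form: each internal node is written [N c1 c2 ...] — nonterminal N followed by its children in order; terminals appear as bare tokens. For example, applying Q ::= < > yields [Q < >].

B
Q
< B >
< Q B >
< ( ) B >
< ( ) Q B >
< ( ) < > B >
< ( ) < > Q >
< ( ) < > < > >

[B [Q < [B [Q ( )] [B [Q < >] [B [Q < >]]]] >]]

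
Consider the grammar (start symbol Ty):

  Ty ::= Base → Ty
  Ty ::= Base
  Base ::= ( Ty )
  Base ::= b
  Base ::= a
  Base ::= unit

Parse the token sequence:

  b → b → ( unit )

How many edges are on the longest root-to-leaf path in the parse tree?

6

[Ty [Base b] → [Ty [Base b] → [Ty [Base ( [Ty [Base unit]] )]]]]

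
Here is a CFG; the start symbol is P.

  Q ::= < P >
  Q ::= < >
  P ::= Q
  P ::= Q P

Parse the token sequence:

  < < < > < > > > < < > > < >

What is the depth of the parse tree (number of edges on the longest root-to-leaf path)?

7

[P [Q < [P [Q < [P [Q < >] [P [Q < >]]] >]] >] [P [Q < [P [Q < >]] >] [P [Q < >]]]]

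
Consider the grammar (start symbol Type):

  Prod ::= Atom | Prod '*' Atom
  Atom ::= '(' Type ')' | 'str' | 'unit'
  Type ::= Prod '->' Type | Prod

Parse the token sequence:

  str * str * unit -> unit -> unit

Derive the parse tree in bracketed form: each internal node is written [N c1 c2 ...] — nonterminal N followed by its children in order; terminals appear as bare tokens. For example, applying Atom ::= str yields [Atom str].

[Type [Prod [Prod [Prod [Atom str]] * [Atom str]] * [Atom unit]] -> [Type [Prod [Atom unit]] -> [Type [Prod [Atom unit]]]]]

Type
Prod -> Type
Prod * Atom -> Type
Prod * Atom * Atom -> Type
Atom * Atom * Atom -> Type
str * Atom * Atom -> Type
str * str * Atom -> Type
str * str * unit -> Type
str * str * unit -> Prod -> Type
str * str * unit -> Atom -> Type
str * str * unit -> unit -> Type
str * str * unit -> unit -> Prod
str * str * unit -> unit -> Atom
str * str * unit -> unit -> unit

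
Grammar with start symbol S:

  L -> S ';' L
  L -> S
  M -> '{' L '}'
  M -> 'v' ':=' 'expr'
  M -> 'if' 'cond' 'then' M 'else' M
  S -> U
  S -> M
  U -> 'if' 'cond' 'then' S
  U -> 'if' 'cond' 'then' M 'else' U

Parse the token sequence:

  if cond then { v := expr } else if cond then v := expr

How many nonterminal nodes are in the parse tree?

[S [U if cond then [M { [L [S [M v := expr]]] }] else [U if cond then [S [M v := expr]]]]]

9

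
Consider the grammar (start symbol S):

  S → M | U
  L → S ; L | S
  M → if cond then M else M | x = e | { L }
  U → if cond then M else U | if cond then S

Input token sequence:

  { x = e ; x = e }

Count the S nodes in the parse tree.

3

[S [M { [L [S [M x = e]] ; [L [S [M x = e]]]] }]]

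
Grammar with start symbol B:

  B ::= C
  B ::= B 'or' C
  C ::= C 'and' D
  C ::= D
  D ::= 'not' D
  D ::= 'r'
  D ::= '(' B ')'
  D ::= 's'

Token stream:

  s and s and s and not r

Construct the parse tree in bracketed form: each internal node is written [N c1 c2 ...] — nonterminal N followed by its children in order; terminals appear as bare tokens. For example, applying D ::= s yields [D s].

[B [C [C [C [C [D s]] and [D s]] and [D s]] and [D not [D r]]]]

B
C
C and D
C and D and D
C and D and D and D
D and D and D and D
s and D and D and D
s and s and D and D
s and s and s and D
s and s and s and not D
s and s and s and not r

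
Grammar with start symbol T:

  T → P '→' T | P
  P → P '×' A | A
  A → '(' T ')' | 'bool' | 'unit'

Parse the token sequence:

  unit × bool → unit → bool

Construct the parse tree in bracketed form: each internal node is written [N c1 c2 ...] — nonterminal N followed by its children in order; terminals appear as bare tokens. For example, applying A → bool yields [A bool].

[T [P [P [A unit]] × [A bool]] → [T [P [A unit]] → [T [P [A bool]]]]]

T
P → T
P × A → T
A × A → T
unit × A → T
unit × bool → T
unit × bool → P → T
unit × bool → A → T
unit × bool → unit → T
unit × bool → unit → P
unit × bool → unit → A
unit × bool → unit → bool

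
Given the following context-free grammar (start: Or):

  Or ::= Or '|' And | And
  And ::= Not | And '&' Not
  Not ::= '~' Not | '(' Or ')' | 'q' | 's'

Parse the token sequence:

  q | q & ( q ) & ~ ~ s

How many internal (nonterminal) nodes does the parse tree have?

[Or [Or [And [Not q]]] | [And [And [And [Not q]] & [Not ( [Or [And [Not q]]] )]] & [Not ~ [Not ~ [Not s]]]]]

15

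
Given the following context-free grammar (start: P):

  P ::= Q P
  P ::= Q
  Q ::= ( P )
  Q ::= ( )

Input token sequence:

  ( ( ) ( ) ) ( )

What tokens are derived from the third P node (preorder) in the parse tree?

[P [Q ( [P [Q ( )] [P [Q ( )]]] )] [P [Q ( )]]]

( )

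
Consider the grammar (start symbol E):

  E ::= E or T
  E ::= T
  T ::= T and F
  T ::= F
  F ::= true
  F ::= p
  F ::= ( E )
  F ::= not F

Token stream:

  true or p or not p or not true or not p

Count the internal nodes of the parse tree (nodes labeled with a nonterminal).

[E [E [E [E [E [T [F true]]] or [T [F p]]] or [T [F not [F p]]]] or [T [F not [F true]]]] or [T [F not [F p]]]]

18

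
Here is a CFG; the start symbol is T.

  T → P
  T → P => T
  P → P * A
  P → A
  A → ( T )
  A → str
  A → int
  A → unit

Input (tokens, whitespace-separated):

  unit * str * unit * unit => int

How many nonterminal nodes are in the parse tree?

[T [P [P [P [P [A unit]] * [A str]] * [A unit]] * [A unit]] => [T [P [A int]]]]

12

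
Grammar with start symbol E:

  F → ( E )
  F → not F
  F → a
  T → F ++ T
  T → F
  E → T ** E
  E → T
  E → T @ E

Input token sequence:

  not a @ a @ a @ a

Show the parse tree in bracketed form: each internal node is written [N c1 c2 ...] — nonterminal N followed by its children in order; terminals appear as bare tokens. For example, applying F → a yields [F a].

[E [T [F not [F a]]] @ [E [T [F a]] @ [E [T [F a]] @ [E [T [F a]]]]]]

E
T @ E
F @ E
not F @ E
not a @ E
not a @ T @ E
not a @ F @ E
not a @ a @ E
not a @ a @ T @ E
not a @ a @ F @ E
not a @ a @ a @ E
not a @ a @ a @ T
not a @ a @ a @ F
not a @ a @ a @ a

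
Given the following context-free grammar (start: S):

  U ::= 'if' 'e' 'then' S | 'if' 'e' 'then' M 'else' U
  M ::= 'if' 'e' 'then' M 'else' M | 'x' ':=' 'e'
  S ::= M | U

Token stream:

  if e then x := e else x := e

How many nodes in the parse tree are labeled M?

3

[S [M if e then [M x := e] else [M x := e]]]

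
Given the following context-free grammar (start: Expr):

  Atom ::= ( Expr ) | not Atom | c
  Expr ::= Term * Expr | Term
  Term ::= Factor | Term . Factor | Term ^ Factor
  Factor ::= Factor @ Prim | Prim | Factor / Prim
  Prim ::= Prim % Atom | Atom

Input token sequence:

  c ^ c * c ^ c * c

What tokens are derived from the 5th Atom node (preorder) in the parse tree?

c

[Expr [Term [Term [Factor [Prim [Atom c]]]] ^ [Factor [Prim [Atom c]]]] * [Expr [Term [Term [Factor [Prim [Atom c]]]] ^ [Factor [Prim [Atom c]]]] * [Expr [Term [Factor [Prim [Atom c]]]]]]]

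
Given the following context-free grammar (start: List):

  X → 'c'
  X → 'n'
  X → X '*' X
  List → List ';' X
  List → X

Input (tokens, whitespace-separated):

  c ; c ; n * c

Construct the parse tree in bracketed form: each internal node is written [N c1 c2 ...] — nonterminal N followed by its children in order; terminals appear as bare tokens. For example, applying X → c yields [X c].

[List [List [List [X c]] ; [X c]] ; [X [X n] * [X c]]]

List
List ; X
List ; X ; X
X ; X ; X
c ; X ; X
c ; c ; X
c ; c ; X * X
c ; c ; n * X
c ; c ; n * c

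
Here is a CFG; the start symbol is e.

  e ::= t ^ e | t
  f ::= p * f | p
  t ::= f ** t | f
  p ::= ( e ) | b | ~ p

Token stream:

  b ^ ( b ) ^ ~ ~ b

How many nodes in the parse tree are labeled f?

[e [t [f [p b]]] ^ [e [t [f [p ( [e [t [f [p b]]]] )]]] ^ [e [t [f [p ~ [p ~ [p b]]]]]]]]

4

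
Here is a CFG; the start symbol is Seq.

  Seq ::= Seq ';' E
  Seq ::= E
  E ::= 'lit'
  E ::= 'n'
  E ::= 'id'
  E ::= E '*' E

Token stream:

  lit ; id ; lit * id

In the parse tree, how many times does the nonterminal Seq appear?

[Seq [Seq [Seq [E lit]] ; [E id]] ; [E [E lit] * [E id]]]

3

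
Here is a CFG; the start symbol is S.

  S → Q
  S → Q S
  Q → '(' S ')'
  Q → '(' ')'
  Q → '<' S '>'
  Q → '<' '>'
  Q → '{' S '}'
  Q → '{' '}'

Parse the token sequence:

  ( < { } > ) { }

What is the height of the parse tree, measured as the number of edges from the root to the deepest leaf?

[S [Q ( [S [Q < [S [Q { }]] >]] )] [S [Q { }]]]

6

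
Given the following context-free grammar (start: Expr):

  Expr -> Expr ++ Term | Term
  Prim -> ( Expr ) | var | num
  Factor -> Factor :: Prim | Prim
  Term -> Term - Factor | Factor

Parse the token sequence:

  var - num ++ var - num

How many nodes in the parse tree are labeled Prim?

[Expr [Expr [Term [Term [Factor [Prim var]]] - [Factor [Prim num]]]] ++ [Term [Term [Factor [Prim var]]] - [Factor [Prim num]]]]

4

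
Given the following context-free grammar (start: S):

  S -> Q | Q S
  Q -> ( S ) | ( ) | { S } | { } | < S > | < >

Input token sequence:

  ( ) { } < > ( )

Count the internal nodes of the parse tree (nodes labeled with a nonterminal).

8

[S [Q ( )] [S [Q { }] [S [Q < >] [S [Q ( )]]]]]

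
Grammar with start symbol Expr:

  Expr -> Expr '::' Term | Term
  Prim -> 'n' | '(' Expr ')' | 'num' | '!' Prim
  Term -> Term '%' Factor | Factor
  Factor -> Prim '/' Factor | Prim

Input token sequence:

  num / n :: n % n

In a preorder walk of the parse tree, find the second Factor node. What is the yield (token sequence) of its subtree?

[Expr [Expr [Term [Factor [Prim num] / [Factor [Prim n]]]]] :: [Term [Term [Factor [Prim n]]] % [Factor [Prim n]]]]

n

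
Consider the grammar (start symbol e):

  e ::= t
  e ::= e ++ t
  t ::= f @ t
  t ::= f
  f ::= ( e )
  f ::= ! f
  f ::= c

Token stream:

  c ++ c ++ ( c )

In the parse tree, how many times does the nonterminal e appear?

4

[e [e [e [t [f c]]] ++ [t [f c]]] ++ [t [f ( [e [t [f c]]] )]]]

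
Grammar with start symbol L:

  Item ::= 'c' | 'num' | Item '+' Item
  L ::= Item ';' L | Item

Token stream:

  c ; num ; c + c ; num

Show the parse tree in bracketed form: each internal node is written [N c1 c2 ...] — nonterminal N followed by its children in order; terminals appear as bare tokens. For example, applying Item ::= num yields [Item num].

[L [Item c] ; [L [Item num] ; [L [Item [Item c] + [Item c]] ; [L [Item num]]]]]

L
Item ; L
c ; L
c ; Item ; L
c ; num ; L
c ; num ; Item ; L
c ; num ; Item + Item ; L
c ; num ; c + Item ; L
c ; num ; c + c ; L
c ; num ; c + c ; Item
c ; num ; c + c ; num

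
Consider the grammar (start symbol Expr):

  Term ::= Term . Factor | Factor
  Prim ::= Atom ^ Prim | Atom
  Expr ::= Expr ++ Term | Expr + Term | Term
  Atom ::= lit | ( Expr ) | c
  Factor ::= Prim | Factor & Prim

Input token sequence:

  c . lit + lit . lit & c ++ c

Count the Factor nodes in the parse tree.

6

[Expr [Expr [Expr [Term [Term [Factor [Prim [Atom c]]]] . [Factor [Prim [Atom lit]]]]] + [Term [Term [Factor [Prim [Atom lit]]]] . [Factor [Factor [Prim [Atom lit]]] & [Prim [Atom c]]]]] ++ [Term [Factor [Prim [Atom c]]]]]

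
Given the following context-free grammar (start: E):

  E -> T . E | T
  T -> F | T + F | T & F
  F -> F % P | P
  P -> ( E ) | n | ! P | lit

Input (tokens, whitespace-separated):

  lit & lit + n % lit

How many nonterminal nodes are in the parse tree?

[E [T [T [T [F [P lit]]] & [F [P lit]]] + [F [F [P n]] % [P lit]]]]

12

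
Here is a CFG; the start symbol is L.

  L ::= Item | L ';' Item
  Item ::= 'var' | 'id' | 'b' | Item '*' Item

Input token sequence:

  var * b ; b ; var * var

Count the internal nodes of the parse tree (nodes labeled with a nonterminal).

10

[L [L [L [Item [Item var] * [Item b]]] ; [Item b]] ; [Item [Item var] * [Item var]]]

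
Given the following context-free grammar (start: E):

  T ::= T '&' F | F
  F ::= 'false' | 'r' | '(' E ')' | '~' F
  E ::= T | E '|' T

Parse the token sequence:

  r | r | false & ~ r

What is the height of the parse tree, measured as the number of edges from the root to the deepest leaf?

5

[E [E [E [T [F r]]] | [T [F r]]] | [T [T [F false]] & [F ~ [F r]]]]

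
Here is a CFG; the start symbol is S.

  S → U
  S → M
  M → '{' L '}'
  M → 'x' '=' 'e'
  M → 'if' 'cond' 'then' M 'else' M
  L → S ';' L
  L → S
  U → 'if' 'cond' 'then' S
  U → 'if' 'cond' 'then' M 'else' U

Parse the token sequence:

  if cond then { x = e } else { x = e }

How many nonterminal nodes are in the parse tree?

[S [M if cond then [M { [L [S [M x = e]]] }] else [M { [L [S [M x = e]]] }]]]

10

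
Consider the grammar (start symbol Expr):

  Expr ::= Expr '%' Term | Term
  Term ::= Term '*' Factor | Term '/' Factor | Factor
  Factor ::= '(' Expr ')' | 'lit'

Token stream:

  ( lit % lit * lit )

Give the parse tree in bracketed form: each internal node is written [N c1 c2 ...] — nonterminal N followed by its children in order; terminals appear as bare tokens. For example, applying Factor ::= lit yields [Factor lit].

Expr
Term
Factor
( Expr )
( Expr % Term )
( Term % Term )
( Factor % Term )
( lit % Term )
( lit % Term * Factor )
( lit % Factor * Factor )
( lit % lit * Factor )
( lit % lit * lit )

[Expr [Term [Factor ( [Expr [Expr [Term [Factor lit]]] % [Term [Term [Factor lit]] * [Factor lit]]] )]]]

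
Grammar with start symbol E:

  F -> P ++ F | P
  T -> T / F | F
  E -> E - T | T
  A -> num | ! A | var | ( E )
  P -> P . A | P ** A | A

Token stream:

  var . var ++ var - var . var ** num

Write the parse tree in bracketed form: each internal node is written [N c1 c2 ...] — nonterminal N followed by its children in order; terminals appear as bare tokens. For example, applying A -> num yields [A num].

[E [E [T [F [P [P [A var]] . [A var]] ++ [F [P [A var]]]]]] - [T [F [P [P [P [A var]] . [A var]] ** [A num]]]]]

E
E - T
T - T
F - T
P ++ F - T
P . A ++ F - T
A . A ++ F - T
var . A ++ F - T
var . var ++ F - T
var . var ++ P - T
var . var ++ A - T
var . var ++ var - T
var . var ++ var - F
var . var ++ var - P
var . var ++ var - P ** A
var . var ++ var - P . A ** A
var . var ++ var - A . A ** A
var . var ++ var - var . A ** A
var . var ++ var - var . var ** A
var . var ++ var - var . var ** num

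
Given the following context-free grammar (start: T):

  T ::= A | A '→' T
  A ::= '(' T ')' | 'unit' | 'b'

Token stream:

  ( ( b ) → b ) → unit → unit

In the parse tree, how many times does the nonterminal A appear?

6

[T [A ( [T [A ( [T [A b]] )] → [T [A b]]] )] → [T [A unit] → [T [A unit]]]]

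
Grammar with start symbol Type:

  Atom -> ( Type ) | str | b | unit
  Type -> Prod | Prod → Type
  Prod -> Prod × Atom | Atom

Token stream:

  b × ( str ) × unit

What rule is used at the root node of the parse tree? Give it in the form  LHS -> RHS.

Type -> Prod

[Type [Prod [Prod [Prod [Atom b]] × [Atom ( [Type [Prod [Atom str]]] )]] × [Atom unit]]]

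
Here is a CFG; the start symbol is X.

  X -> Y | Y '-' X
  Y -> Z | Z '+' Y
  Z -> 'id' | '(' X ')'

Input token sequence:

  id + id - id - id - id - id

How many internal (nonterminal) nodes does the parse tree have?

[X [Y [Z id] + [Y [Z id]]] - [X [Y [Z id]] - [X [Y [Z id]] - [X [Y [Z id]] - [X [Y [Z id]]]]]]]

17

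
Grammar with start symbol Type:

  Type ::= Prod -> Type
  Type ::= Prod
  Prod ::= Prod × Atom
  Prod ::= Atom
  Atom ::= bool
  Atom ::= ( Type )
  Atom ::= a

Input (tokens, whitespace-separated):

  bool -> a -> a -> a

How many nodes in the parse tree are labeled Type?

[Type [Prod [Atom bool]] -> [Type [Prod [Atom a]] -> [Type [Prod [Atom a]] -> [Type [Prod [Atom a]]]]]]

4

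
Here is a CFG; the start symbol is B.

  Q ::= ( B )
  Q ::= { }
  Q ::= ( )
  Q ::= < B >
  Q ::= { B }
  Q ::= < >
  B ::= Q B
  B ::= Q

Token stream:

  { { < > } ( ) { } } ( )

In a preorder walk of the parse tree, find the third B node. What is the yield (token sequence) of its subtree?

[B [Q { [B [Q { [B [Q < >]] }] [B [Q ( )] [B [Q { }]]]] }] [B [Q ( )]]]

< >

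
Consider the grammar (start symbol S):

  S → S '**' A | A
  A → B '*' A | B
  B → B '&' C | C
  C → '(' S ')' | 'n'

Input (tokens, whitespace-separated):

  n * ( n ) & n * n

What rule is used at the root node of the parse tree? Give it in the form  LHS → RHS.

[S [A [B [C n]] * [A [B [B [C ( [S [A [B [C n]]]] )]] & [C n]] * [A [B [C n]]]]]]

S → A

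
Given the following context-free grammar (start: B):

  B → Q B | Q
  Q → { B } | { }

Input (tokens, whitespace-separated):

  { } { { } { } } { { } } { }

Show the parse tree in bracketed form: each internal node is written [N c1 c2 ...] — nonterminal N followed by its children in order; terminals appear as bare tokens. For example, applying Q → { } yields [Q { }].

B
Q B
{ } B
{ } Q B
{ } { B } B
{ } { Q B } B
{ } { { } B } B
{ } { { } Q } B
{ } { { } { } } B
{ } { { } { } } Q B
{ } { { } { } } { B } B
{ } { { } { } } { Q } B
{ } { { } { } } { { } } B
{ } { { } { } } { { } } Q
{ } { { } { } } { { } } { }

[B [Q { }] [B [Q { [B [Q { }] [B [Q { }]]] }] [B [Q { [B [Q { }]] }] [B [Q { }]]]]]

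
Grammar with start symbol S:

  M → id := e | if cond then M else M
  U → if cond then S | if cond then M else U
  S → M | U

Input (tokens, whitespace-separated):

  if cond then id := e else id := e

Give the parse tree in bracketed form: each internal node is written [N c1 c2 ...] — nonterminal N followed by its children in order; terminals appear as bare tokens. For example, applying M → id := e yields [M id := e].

S
M
if cond then M else M
if cond then id := e else M
if cond then id := e else id := e

[S [M if cond then [M id := e] else [M id := e]]]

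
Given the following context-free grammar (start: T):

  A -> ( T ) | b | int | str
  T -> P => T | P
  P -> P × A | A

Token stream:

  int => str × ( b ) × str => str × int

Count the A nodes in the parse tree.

[T [P [A int]] => [T [P [P [P [A str]] × [A ( [T [P [A b]]] )]] × [A str]] => [T [P [P [A str]] × [A int]]]]]

7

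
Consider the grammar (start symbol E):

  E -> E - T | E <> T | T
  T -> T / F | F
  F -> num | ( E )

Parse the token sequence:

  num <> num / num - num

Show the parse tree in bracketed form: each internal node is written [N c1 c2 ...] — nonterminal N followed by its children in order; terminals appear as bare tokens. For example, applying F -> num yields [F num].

[E [E [E [T [F num]]] <> [T [T [F num]] / [F num]]] - [T [F num]]]

E
E - T
E <> T - T
T <> T - T
F <> T - T
num <> T - T
num <> T / F - T
num <> F / F - T
num <> num / F - T
num <> num / num - T
num <> num / num - F
num <> num / num - num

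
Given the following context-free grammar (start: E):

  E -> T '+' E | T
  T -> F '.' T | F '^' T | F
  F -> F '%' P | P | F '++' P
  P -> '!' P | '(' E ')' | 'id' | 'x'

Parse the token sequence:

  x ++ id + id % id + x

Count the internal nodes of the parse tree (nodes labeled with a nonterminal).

16

[E [T [F [F [P x]] ++ [P id]]] + [E [T [F [F [P id]] % [P id]]] + [E [T [F [P x]]]]]]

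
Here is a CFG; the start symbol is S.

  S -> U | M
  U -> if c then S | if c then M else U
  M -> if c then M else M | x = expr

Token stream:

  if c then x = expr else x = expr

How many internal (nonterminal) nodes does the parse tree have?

[S [M if c then [M x = expr] else [M x = expr]]]

4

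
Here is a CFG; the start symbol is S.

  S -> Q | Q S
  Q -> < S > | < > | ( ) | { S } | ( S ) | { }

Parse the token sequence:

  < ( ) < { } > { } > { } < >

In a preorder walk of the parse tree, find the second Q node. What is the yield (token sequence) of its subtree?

( )

[S [Q < [S [Q ( )] [S [Q < [S [Q { }]] >] [S [Q { }]]]] >] [S [Q { }] [S [Q < >]]]]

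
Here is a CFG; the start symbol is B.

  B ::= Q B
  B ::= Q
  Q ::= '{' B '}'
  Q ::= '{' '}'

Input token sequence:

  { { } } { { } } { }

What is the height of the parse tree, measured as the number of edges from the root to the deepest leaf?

[B [Q { [B [Q { }]] }] [B [Q { [B [Q { }]] }] [B [Q { }]]]]

5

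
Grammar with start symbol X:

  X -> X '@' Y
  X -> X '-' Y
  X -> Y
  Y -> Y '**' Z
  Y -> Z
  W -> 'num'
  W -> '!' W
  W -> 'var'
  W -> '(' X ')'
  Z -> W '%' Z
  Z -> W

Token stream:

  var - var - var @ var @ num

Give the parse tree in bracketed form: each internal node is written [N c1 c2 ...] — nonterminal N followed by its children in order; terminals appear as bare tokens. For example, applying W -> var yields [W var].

[X [X [X [X [X [Y [Z [W var]]]] - [Y [Z [W var]]]] - [Y [Z [W var]]]] @ [Y [Z [W var]]]] @ [Y [Z [W num]]]]

X
X @ Y
X @ Y @ Y
X - Y @ Y @ Y
X - Y - Y @ Y @ Y
Y - Y - Y @ Y @ Y
Z - Y - Y @ Y @ Y
W - Y - Y @ Y @ Y
var - Y - Y @ Y @ Y
var - Z - Y @ Y @ Y
var - W - Y @ Y @ Y
var - var - Y @ Y @ Y
var - var - Z @ Y @ Y
var - var - W @ Y @ Y
var - var - var @ Y @ Y
var - var - var @ Z @ Y
var - var - var @ W @ Y
var - var - var @ var @ Y
var - var - var @ var @ Z
var - var - var @ var @ W
var - var - var @ var @ num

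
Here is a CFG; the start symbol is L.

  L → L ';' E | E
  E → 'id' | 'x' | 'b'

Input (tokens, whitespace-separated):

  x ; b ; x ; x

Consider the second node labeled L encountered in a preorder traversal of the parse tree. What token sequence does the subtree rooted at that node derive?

[L [L [L [L [E x]] ; [E b]] ; [E x]] ; [E x]]

x ; b ; x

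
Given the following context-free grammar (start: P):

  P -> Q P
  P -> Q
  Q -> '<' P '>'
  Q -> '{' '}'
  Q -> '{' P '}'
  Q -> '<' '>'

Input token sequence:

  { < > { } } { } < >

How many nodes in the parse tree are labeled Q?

[P [Q { [P [Q < >] [P [Q { }]]] }] [P [Q { }] [P [Q < >]]]]

5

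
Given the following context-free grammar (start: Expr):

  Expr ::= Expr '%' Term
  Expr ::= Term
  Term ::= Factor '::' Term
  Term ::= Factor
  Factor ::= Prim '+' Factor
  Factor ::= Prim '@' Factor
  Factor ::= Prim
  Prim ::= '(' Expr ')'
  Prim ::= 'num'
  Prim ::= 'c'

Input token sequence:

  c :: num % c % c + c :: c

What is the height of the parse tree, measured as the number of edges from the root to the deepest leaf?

[Expr [Expr [Expr [Term [Factor [Prim c]] :: [Term [Factor [Prim num]]]]] % [Term [Factor [Prim c]]]] % [Term [Factor [Prim c] + [Factor [Prim c]]] :: [Term [Factor [Prim c]]]]]

7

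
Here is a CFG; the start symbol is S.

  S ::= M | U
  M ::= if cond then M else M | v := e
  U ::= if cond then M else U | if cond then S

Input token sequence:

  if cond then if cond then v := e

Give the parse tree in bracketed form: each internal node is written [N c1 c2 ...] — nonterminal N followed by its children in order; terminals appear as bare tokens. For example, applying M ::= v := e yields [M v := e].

S
U
if cond then S
if cond then U
if cond then if cond then S
if cond then if cond then M
if cond then if cond then v := e

[S [U if cond then [S [U if cond then [S [M v := e]]]]]]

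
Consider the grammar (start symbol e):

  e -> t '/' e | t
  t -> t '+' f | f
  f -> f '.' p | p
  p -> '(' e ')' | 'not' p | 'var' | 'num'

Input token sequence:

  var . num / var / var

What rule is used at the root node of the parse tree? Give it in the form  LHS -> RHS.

[e [t [f [f [p var]] . [p num]]] / [e [t [f [p var]]] / [e [t [f [p var]]]]]]

e -> t '/' e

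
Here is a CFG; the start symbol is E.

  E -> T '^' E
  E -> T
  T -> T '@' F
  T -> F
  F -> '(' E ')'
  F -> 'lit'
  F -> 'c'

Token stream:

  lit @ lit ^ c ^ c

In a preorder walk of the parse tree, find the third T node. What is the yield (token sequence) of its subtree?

c

[E [T [T [F lit]] @ [F lit]] ^ [E [T [F c]] ^ [E [T [F c]]]]]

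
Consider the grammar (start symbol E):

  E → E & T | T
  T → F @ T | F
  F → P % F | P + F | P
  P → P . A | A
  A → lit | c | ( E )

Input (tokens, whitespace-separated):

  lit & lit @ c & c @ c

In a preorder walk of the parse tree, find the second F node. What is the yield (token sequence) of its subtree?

[E [E [E [T [F [P [A lit]]]]] & [T [F [P [A lit]]] @ [T [F [P [A c]]]]]] & [T [F [P [A c]]] @ [T [F [P [A c]]]]]]

lit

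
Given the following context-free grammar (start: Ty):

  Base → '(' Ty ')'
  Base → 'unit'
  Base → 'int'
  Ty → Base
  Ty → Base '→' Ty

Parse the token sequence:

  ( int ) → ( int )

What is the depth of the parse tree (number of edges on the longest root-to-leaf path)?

[Ty [Base ( [Ty [Base int]] )] → [Ty [Base ( [Ty [Base int]] )]]]

5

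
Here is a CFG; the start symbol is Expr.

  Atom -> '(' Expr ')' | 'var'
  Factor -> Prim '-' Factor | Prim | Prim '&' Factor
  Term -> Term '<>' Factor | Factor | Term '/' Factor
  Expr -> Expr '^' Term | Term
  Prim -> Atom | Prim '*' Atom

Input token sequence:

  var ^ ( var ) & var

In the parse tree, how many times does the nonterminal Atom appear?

4

[Expr [Expr [Term [Factor [Prim [Atom var]]]]] ^ [Term [Factor [Prim [Atom ( [Expr [Term [Factor [Prim [Atom var]]]]] )]] & [Factor [Prim [Atom var]]]]]]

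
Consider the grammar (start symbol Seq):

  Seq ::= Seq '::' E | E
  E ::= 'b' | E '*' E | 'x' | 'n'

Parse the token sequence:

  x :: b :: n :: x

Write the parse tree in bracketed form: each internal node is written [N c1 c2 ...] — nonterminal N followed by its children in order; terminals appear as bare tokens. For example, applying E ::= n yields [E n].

[Seq [Seq [Seq [Seq [E x]] :: [E b]] :: [E n]] :: [E x]]

Seq
Seq :: E
Seq :: E :: E
Seq :: E :: E :: E
E :: E :: E :: E
x :: E :: E :: E
x :: b :: E :: E
x :: b :: n :: E
x :: b :: n :: x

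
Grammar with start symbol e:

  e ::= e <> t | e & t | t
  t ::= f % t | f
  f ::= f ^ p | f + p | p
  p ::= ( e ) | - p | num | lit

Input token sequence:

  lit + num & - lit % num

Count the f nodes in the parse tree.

4

[e [e [t [f [f [p lit]] + [p num]]]] & [t [f [p - [p lit]]] % [t [f [p num]]]]]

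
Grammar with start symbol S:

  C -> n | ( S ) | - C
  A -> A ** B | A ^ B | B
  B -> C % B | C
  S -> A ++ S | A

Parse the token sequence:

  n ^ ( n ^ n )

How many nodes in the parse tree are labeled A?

[S [A [A [B [C n]]] ^ [B [C ( [S [A [A [B [C n]]] ^ [B [C n]]]] )]]]]

4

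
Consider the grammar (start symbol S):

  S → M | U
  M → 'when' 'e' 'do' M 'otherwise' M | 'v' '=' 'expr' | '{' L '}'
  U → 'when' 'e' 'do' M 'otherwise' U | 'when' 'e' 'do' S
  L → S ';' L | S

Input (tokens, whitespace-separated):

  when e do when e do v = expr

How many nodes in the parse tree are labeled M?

[S [U when e do [S [U when e do [S [M v = expr]]]]]]

1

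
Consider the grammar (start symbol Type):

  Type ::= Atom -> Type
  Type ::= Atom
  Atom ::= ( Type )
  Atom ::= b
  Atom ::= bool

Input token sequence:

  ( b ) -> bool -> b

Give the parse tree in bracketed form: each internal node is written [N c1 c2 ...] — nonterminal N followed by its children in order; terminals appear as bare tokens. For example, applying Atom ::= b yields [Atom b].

Type
Atom -> Type
( Type ) -> Type
( Atom ) -> Type
( b ) -> Type
( b ) -> Atom -> Type
( b ) -> bool -> Type
( b ) -> bool -> Atom
( b ) -> bool -> b

[Type [Atom ( [Type [Atom b]] )] -> [Type [Atom bool] -> [Type [Atom b]]]]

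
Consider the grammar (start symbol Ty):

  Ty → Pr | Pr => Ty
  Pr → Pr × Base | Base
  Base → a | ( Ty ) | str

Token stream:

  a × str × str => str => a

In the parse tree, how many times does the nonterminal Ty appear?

3

[Ty [Pr [Pr [Pr [Base a]] × [Base str]] × [Base str]] => [Ty [Pr [Base str]] => [Ty [Pr [Base a]]]]]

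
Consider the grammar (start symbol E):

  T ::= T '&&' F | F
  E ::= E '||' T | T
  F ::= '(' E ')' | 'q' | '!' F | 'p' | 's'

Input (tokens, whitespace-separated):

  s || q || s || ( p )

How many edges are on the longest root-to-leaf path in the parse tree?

6

[E [E [E [E [T [F s]]] || [T [F q]]] || [T [F s]]] || [T [F ( [E [T [F p]]] )]]]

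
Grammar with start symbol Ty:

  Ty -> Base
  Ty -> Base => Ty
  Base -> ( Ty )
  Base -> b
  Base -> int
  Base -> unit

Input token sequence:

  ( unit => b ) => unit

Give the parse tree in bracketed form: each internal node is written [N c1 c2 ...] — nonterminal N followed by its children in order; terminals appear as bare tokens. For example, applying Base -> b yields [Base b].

Ty
Base => Ty
( Ty ) => Ty
( Base => Ty ) => Ty
( unit => Ty ) => Ty
( unit => Base ) => Ty
( unit => b ) => Ty
( unit => b ) => Base
( unit => b ) => unit

[Ty [Base ( [Ty [Base unit] => [Ty [Base b]]] )] => [Ty [Base unit]]]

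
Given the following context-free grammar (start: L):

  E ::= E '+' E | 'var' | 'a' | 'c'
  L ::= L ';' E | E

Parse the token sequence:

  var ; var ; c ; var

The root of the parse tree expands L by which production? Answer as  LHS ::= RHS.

L ::= L ';' E

[L [L [L [L [E var]] ; [E var]] ; [E c]] ; [E var]]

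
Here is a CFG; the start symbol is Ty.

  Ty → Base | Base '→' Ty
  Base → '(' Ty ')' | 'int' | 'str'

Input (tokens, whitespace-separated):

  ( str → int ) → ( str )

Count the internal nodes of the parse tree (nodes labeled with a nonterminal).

[Ty [Base ( [Ty [Base str] → [Ty [Base int]]] )] → [Ty [Base ( [Ty [Base str]] )]]]

10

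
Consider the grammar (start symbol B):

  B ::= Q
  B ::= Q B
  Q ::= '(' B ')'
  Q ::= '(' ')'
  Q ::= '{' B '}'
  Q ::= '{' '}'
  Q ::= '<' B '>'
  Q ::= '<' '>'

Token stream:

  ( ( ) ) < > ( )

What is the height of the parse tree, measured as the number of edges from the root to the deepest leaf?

4

[B [Q ( [B [Q ( )]] )] [B [Q < >] [B [Q ( )]]]]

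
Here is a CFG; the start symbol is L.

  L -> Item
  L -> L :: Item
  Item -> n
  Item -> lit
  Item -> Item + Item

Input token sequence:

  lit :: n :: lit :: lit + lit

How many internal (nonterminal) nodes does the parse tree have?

10

[L [L [L [L [Item lit]] :: [Item n]] :: [Item lit]] :: [Item [Item lit] + [Item lit]]]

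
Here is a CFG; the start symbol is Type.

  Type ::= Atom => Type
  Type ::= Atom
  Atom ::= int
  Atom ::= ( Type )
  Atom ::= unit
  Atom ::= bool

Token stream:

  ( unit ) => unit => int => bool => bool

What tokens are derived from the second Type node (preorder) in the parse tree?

unit

[Type [Atom ( [Type [Atom unit]] )] => [Type [Atom unit] => [Type [Atom int] => [Type [Atom bool] => [Type [Atom bool]]]]]]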